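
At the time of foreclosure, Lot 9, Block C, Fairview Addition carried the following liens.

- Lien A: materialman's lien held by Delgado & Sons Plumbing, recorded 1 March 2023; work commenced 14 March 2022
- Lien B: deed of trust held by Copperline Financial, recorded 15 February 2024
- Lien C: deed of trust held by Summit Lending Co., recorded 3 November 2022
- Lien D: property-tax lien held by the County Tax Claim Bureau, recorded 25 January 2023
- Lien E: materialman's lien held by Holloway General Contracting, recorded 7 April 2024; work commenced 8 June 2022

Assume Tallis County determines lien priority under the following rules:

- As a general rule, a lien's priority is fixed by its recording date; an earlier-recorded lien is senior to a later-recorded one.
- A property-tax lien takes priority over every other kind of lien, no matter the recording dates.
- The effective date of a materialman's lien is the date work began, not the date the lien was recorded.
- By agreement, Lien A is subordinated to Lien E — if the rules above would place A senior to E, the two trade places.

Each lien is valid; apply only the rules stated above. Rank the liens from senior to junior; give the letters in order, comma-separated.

D, E, A, C, B

Effective dates: A is treated as recorded 14 March 2022, the work-commencement date; E relates back to 8 June 2022 (work commenced).
D is a property-tax lien, so it outranks all other liens regardless of date.
Ordering the rest by effective date: A (14 March 2022), E (8 June 2022), C (3 November 2022), B (15 February 2024).
A would otherwise be senior to E, so under the subordination agreement A and E exchange positions.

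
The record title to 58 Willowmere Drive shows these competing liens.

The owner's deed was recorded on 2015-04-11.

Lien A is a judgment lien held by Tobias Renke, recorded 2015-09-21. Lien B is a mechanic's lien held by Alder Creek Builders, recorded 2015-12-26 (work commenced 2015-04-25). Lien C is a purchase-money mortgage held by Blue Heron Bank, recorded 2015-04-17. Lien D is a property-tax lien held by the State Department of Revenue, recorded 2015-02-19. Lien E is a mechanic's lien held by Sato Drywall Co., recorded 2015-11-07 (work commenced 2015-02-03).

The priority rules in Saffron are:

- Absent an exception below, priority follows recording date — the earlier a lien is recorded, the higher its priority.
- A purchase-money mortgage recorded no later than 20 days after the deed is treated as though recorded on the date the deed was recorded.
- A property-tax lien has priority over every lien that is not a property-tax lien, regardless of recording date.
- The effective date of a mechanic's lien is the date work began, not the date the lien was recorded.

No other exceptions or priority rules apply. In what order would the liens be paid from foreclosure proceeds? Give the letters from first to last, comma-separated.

D, E, C, B, A

Adjusting effective dates: B is treated as recorded 2015-04-25, the work-commencement date; C's effective date is the deed date, 2015-04-11; E is treated as recorded 2015-02-03, the work-commencement date.
D is a property-tax lien and takes priority over every other lien.
Ordering the rest by effective date: E (2015-02-03), C (2015-04-11), B (2015-04-25), A (2015-09-21).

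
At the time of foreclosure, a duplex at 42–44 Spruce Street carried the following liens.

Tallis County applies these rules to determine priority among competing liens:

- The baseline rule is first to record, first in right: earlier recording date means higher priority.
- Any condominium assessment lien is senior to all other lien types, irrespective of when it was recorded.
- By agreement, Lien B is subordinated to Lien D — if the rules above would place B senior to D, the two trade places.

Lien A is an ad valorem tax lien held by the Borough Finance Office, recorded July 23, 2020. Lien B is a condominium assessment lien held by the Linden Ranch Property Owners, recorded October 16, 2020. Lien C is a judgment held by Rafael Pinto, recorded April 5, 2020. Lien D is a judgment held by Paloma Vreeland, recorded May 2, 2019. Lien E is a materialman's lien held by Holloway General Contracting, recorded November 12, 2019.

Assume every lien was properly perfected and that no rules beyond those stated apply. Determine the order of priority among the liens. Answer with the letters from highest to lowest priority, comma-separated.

D, B, E, C, A

B is a condominium assessment lien, so it outranks all other liens regardless of date.
The other liens, earliest effective date first: D (May 2, 2019), E (November 12, 2019), C (April 5, 2020), A (July 23, 2020).
Because B would otherwise rank above D, the subordination swaps them.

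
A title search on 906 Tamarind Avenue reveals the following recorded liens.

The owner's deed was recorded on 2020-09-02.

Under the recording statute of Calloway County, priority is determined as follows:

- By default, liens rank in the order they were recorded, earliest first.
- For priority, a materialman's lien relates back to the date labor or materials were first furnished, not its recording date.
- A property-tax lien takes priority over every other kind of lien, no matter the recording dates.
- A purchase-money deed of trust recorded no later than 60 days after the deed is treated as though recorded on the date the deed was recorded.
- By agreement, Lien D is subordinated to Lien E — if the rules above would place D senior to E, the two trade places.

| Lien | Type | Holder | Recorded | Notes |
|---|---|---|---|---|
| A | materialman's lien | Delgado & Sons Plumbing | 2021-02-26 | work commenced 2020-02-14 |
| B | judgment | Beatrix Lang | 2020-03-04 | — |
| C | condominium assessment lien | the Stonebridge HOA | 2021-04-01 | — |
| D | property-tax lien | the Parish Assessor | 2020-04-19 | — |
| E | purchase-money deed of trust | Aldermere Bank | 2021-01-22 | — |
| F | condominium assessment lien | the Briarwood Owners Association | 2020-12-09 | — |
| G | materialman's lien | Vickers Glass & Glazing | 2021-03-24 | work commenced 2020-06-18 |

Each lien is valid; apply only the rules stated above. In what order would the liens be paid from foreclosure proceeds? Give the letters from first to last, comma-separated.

E, A, B, G, F, D, C

Effective dates: A is treated as recorded 2020-02-14, the work-commencement date; E was recorded 142 days after the deed — beyond 60 days — so no relation-back applies; G's effective date is 2020-06-18, when work began.
As a property-tax lien, D is senior to every other lien.
Remaining liens by effective date: A (2020-02-14), B (2020-03-04), G (2020-06-18), F (2020-12-09), E (2021-01-22), C (2021-04-01).
The subordination applies — D was senior to E — so D and E swap.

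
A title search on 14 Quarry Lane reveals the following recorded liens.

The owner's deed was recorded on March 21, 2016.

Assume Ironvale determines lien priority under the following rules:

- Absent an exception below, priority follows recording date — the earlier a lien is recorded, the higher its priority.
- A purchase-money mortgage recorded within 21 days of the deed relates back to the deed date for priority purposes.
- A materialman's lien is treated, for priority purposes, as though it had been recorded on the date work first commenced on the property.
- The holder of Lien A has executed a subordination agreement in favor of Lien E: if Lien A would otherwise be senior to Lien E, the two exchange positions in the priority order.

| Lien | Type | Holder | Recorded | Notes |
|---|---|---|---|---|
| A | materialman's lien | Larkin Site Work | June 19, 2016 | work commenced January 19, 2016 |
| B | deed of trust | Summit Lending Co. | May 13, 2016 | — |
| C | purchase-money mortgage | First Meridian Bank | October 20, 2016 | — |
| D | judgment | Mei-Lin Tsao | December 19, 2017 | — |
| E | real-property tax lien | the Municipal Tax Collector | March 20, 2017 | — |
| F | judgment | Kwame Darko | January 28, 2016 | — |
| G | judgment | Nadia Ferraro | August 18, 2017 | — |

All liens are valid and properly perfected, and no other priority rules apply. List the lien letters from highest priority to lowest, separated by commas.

Effective dates after the stated exceptions: A's effective date is January 19, 2016, when work began; C was recorded 213 days after the deed — beyond 21 days — so no relation-back applies.
By effective date, earliest first: A (January 19, 2016), F (January 28, 2016), B (May 13, 2016), C (October 20, 2016), E (March 20, 2017), G (August 18, 2017), D (December 19, 2017).
The subordination applies — A was senior to E — so A and E swap.

E, F, B, C, A, G, D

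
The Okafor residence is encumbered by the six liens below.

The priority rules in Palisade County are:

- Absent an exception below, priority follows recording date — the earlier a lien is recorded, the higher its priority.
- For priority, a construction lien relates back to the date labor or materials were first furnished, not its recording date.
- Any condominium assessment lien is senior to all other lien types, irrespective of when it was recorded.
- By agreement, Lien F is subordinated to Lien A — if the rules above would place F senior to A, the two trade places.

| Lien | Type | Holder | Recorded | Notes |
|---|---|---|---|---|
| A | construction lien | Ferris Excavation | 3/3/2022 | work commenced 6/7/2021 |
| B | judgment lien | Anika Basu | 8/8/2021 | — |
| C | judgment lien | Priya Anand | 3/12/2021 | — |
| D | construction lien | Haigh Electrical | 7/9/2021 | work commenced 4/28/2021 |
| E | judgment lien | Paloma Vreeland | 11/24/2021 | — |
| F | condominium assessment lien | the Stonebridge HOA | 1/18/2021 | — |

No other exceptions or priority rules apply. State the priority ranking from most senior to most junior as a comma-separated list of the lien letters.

Effective dates: A's effective date is 6/7/2021, when work began; D relates back to 4/28/2021 (work commenced).
F, as a condominium assessment lien, has superpriority and ranks first.
Remaining liens by effective date: C (3/12/2021), D (4/28/2021), A (6/7/2021), B (8/8/2021), E (11/24/2021).
F would otherwise be senior to A, so under the subordination agreement F and A exchange positions.

A, C, D, F, B, E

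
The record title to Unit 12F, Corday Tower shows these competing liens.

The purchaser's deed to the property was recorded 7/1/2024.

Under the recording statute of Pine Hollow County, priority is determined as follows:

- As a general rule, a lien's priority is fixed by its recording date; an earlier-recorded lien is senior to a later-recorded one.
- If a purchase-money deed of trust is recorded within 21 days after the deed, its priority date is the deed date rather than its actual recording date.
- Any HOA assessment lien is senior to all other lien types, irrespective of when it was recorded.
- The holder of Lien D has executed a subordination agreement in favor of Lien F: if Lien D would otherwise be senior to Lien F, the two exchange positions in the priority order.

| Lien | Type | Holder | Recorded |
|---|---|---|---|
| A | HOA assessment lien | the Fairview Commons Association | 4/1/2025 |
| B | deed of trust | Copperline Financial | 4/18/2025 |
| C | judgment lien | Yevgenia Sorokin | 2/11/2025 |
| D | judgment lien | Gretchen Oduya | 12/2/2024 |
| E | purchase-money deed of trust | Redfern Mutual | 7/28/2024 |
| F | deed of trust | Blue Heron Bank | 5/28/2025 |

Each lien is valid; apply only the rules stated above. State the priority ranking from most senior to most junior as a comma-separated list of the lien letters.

Effective dates after the stated exceptions: E missed the 21-day window (27 days after the deed), so its recording date stands.
A is an HOA assessment lien and takes priority over every other lien.
Among the remaining liens, by effective date: E (7/28/2024), D (12/2/2024), C (2/11/2025), B (4/18/2025), F (5/28/2025).
D would otherwise be senior to F, so under the subordination agreement D and F exchange positions.

A, E, F, C, B, D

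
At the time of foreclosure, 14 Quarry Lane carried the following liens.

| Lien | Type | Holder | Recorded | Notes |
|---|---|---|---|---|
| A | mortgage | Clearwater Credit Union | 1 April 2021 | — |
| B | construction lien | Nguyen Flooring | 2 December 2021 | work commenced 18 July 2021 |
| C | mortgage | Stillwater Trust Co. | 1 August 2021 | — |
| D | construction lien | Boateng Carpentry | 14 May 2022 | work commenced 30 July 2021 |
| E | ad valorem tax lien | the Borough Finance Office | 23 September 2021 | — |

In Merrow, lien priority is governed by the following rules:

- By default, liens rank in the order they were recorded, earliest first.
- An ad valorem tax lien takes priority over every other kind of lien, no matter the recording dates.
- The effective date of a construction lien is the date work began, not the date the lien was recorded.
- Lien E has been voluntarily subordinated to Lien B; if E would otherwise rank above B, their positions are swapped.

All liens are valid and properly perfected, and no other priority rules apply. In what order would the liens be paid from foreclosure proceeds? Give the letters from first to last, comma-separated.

B, A, E, D, C

First, effective dates: B is treated as recorded 18 July 2021, the work-commencement date; D's effective date is 30 July 2021, when work began.
E, as an ad valorem tax lien, has superpriority and ranks first.
Among the remaining liens, by effective date: A (1 April 2021), B (18 July 2021), D (30 July 2021), C (1 August 2021).
E would otherwise be senior to B, so under the subordination agreement E and B exchange positions.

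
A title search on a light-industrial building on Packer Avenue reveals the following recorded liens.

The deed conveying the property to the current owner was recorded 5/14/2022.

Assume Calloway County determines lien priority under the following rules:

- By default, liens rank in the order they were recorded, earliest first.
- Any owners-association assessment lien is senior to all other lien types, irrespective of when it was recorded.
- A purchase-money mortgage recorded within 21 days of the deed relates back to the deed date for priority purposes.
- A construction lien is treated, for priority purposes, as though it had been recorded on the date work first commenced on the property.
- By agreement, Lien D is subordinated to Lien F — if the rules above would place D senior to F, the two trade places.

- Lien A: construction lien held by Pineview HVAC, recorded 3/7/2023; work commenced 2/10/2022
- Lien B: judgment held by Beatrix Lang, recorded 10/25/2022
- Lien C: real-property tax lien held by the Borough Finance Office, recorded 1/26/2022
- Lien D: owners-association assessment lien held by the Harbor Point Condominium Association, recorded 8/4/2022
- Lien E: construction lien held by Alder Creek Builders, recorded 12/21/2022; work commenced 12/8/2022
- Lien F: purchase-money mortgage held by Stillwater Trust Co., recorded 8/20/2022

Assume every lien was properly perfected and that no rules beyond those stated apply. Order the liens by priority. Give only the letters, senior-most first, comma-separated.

F, C, A, D, B, E

Effective dates: A relates back to 2/10/2022 (work commenced); E's effective date is 12/8/2022, when work began; F was recorded 98 days after the deed, outside the 21-day window, so it keeps its recording date.
D is an owners-association assessment lien and takes priority over every other lien.
The other liens, earliest effective date first: C (1/26/2022), A (2/10/2022), F (8/20/2022), B (10/25/2022), E (12/8/2022).
D is senior to F before the subordination, so the two trade places.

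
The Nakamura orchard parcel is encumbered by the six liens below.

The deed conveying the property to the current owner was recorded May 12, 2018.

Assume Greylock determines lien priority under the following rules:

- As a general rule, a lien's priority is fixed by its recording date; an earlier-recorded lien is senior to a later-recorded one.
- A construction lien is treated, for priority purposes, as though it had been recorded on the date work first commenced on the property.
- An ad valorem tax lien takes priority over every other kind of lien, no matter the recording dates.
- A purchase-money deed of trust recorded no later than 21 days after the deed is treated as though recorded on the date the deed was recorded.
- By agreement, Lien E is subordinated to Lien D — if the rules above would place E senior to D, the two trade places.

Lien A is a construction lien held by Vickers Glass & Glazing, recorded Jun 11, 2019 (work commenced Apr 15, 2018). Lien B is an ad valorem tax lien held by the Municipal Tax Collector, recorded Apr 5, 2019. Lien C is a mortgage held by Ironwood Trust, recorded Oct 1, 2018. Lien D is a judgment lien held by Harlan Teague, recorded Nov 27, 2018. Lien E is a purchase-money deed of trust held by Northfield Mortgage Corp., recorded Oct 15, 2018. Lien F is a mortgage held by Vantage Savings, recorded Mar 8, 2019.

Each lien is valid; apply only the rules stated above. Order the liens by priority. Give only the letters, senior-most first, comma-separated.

Effective dates after the stated exceptions: A relates back to Apr 15, 2018 (work commenced); E was recorded 156 days after the deed, outside the 21-day window, so it keeps its recording date.
B, as an ad valorem tax lien, has superpriority and ranks first.
The other liens, earliest effective date first: A (Apr 15, 2018), C (Oct 1, 2018), E (Oct 15, 2018), D (Nov 27, 2018), F (Mar 8, 2019).
Because E would otherwise rank above D, the subordination swaps them.

B, A, C, D, E, F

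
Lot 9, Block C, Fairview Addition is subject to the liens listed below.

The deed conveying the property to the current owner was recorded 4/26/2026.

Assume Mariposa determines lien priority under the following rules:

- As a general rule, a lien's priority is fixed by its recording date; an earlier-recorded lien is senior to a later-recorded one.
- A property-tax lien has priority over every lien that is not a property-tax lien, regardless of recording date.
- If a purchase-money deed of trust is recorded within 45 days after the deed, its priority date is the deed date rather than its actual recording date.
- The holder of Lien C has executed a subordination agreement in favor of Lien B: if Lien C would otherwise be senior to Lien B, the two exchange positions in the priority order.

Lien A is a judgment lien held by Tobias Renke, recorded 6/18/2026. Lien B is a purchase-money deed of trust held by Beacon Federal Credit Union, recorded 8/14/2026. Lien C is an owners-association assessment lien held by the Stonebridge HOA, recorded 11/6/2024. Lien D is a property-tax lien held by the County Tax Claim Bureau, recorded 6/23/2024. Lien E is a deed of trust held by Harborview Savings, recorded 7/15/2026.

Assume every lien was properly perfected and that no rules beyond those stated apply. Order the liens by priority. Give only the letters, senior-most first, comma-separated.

D, B, A, E, C

Effective dates after the stated exceptions: B was recorded 110 days after the deed, outside the 45-day window, so it keeps its recording date.
D is a property-tax lien and takes priority over every other lien.
Remaining liens by effective date: C (11/6/2024), A (6/18/2026), E (7/15/2026), B (8/14/2026).
C would otherwise be senior to B, so under the subordination agreement C and B exchange positions.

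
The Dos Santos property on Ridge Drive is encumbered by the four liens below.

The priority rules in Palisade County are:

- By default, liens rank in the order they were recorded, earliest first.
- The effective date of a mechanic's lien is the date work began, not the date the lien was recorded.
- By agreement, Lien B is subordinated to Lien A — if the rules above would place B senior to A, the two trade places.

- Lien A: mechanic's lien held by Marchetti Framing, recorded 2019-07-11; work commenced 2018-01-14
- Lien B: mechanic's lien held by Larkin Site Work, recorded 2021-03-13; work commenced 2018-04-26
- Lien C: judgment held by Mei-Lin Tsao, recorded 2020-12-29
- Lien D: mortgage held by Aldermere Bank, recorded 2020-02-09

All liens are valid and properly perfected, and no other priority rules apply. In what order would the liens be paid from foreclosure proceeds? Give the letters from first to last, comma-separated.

A, B, D, C

First, effective dates: A's effective date is 2018-01-14, when work began; B's effective date is 2018-04-26, when work began.
By effective date: A (2018-01-14), B (2018-04-26), D (2020-02-09), C (2020-12-29).
B already ranks below A; the subordination has no effect.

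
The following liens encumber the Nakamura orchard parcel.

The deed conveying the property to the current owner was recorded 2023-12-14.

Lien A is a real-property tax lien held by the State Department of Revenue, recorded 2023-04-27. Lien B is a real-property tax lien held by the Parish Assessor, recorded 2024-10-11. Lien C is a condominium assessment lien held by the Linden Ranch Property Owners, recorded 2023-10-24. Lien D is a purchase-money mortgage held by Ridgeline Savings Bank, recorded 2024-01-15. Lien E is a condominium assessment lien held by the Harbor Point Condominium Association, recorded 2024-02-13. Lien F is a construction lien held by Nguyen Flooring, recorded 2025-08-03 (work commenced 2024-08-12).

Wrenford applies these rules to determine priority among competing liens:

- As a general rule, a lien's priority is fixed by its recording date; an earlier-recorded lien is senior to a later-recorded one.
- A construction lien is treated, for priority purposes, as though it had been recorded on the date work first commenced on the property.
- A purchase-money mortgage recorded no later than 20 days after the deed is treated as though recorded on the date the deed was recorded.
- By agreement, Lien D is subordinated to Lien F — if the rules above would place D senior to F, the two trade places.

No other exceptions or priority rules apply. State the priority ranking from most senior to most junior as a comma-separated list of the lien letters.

A, C, F, E, D, B

Effective dates after the stated exceptions: D missed the 20-day window (32 days after the deed), so its recording date stands; F is treated as recorded 2024-08-12, the work-commencement date.
Sorted by effective date: A (2023-04-27), C (2023-10-24), D (2024-01-15), E (2024-02-13), F (2024-08-12), B (2024-10-11).
Because D would otherwise rank above F, the subordination swaps them.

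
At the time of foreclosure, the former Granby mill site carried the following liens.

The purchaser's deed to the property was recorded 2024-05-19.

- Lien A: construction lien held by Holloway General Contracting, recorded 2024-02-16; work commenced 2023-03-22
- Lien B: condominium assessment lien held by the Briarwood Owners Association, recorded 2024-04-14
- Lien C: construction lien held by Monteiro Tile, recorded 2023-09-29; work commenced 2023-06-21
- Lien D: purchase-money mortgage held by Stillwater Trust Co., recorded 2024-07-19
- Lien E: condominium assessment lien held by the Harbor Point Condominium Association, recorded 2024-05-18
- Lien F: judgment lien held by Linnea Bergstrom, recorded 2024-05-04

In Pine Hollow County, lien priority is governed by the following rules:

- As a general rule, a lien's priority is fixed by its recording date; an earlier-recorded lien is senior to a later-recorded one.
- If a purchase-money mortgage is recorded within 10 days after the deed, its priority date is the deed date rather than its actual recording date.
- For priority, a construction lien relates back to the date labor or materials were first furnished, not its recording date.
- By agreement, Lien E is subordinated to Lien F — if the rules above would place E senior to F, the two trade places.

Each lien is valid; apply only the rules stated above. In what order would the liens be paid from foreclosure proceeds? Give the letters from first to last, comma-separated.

First, effective dates: A is treated as recorded 2023-03-22, the work-commencement date; C is treated as recorded 2023-06-21, the work-commencement date; D was recorded 61 days after the deed, outside the 10-day window, so it keeps its recording date.
Ordering by effective date: A (2023-03-22), C (2023-06-21), B (2024-04-14), F (2024-05-04), E (2024-05-18), D (2024-07-19).
E already ranks below F; the subordination has no effect.

A, C, B, F, E, D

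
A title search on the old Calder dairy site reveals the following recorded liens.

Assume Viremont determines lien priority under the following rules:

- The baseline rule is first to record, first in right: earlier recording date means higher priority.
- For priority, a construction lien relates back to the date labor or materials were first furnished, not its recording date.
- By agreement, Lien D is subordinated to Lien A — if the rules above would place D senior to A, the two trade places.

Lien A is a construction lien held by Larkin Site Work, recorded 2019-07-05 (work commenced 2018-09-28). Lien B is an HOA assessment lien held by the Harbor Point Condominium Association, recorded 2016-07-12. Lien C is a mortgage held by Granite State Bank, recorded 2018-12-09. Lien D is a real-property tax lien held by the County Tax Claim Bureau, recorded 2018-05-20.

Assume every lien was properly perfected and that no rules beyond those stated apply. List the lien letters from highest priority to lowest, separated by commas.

First, effective dates: A is treated as recorded 2018-09-28, the work-commencement date.
By effective date, earliest first: B (2016-07-12), D (2018-05-20), A (2018-09-28), C (2018-12-09).
D is senior to A before the subordination, so the two trade places.

B, A, D, C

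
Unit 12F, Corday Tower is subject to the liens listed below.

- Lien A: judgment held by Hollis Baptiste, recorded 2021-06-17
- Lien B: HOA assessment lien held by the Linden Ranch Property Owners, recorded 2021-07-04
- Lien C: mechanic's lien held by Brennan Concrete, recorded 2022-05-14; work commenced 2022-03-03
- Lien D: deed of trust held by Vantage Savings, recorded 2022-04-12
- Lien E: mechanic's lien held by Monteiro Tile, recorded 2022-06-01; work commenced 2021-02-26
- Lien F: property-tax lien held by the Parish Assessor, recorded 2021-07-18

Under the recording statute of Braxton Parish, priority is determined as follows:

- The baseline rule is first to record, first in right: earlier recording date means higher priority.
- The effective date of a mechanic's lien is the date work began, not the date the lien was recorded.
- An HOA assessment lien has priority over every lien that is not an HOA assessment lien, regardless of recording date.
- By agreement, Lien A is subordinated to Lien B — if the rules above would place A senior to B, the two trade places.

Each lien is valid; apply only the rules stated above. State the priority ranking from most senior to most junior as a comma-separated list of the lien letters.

First, effective dates: C relates back to 2022-03-03 (work commenced); E relates back to 2021-02-26 (work commenced).
B is an HOA assessment lien and takes priority over every other lien.
Remaining liens by effective date: E (2021-02-26), A (2021-06-17), F (2021-07-18), C (2022-03-03), D (2022-04-12).
Since A is not senior to B, the subordination leaves the order unchanged.

B, E, A, F, C, D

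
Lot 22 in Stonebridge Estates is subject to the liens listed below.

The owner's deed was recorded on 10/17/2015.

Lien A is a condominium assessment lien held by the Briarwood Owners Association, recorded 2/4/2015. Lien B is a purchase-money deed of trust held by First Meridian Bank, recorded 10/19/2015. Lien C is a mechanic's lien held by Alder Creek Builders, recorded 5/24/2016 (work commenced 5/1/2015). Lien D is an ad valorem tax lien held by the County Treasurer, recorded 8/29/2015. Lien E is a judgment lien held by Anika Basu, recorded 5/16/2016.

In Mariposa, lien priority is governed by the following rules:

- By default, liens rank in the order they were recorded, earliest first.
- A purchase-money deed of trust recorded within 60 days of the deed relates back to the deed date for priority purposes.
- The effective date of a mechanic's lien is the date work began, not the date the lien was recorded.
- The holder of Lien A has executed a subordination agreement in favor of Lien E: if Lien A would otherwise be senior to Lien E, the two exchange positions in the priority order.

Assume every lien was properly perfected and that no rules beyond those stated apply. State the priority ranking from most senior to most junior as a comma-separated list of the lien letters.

E, C, D, B, A

First, effective dates: B relates back to the deed date 10/17/2015; C is treated as recorded 5/1/2015, the work-commencement date.
By effective date, earliest first: A (2/4/2015), C (5/1/2015), D (8/29/2015), B (10/17/2015), E (5/16/2016).
The subordination applies — A was senior to E — so A and E swap.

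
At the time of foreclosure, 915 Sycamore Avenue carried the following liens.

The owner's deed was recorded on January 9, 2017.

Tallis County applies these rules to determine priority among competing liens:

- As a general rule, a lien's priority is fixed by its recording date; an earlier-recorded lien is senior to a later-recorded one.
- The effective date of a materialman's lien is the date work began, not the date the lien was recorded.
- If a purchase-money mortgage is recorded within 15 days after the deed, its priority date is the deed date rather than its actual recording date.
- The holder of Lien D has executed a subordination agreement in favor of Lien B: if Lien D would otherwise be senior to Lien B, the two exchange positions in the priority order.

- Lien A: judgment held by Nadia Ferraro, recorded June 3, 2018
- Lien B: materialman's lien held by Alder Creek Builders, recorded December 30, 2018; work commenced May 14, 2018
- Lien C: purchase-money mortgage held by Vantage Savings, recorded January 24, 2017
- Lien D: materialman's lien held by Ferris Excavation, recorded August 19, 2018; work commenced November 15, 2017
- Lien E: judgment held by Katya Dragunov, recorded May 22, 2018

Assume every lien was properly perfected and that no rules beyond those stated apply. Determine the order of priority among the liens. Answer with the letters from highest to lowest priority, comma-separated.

Effective dates: B is treated as recorded May 14, 2018, the work-commencement date; C's effective date is the deed date, January 9, 2017; D's effective date is November 15, 2017, when work began.
Sorted by effective date: C (January 9, 2017), D (November 15, 2017), B (May 14, 2018), E (May 22, 2018), A (June 3, 2018).
D would otherwise be senior to B, so under the subordination agreement D and B exchange positions.

C, B, D, E, A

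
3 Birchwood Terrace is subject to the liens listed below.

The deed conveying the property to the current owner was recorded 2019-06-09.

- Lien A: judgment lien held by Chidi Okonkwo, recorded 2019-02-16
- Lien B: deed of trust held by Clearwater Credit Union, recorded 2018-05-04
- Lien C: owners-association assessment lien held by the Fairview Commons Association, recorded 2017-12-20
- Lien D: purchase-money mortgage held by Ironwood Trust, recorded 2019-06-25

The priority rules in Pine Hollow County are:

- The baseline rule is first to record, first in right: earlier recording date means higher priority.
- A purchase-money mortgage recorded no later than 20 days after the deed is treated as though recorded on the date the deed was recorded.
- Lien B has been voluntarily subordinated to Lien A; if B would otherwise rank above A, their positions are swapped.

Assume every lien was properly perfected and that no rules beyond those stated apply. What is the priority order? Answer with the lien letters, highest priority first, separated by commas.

C, A, B, D

First, effective dates: D relates back to the deed date 2019-06-09.
Sorted by effective date: C (2017-12-20), B (2018-05-04), A (2019-02-16), D (2019-06-09).
B would otherwise be senior to A, so under the subordination agreement B and A exchange positions.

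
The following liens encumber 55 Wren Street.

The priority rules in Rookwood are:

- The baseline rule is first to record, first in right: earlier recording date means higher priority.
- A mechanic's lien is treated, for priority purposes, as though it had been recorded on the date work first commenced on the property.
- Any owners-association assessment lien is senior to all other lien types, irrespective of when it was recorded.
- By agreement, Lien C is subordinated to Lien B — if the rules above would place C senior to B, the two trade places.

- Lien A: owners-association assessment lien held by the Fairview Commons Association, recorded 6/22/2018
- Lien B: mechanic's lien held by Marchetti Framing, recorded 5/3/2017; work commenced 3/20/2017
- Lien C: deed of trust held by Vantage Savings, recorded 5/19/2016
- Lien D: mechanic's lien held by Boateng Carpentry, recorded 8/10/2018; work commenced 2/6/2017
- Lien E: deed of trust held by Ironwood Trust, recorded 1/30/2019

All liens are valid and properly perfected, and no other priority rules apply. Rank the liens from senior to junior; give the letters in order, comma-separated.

A, B, D, C, E

First, effective dates: B is treated as recorded 3/20/2017, the work-commencement date; D's effective date is 2/6/2017, when work began.
A, as an owners-association assessment lien, has superpriority and ranks first.
The other liens, earliest effective date first: C (5/19/2016), D (2/6/2017), B (3/20/2017), E (1/30/2019).
The subordination applies — C was senior to B — so C and B swap.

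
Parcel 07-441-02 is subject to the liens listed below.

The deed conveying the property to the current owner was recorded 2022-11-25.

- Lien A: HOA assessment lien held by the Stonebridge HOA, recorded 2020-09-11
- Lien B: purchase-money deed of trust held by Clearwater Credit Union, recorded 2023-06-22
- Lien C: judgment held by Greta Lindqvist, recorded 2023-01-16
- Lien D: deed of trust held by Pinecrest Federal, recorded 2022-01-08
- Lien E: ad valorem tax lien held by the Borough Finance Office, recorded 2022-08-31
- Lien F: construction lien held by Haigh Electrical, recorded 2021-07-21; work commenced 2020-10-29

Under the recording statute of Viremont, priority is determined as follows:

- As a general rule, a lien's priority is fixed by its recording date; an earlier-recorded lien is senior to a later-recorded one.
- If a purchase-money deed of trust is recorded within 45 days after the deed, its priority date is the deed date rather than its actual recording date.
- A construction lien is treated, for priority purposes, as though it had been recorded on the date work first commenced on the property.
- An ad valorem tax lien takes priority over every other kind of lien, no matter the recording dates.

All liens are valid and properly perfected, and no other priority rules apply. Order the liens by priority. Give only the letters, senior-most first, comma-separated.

E, A, F, D, C, B

Effective dates after the stated exceptions: B was recorded 209 days after the deed — beyond 45 days — so no relation-back applies; F is treated as recorded 2020-10-29, the work-commencement date.
E is an ad valorem tax lien and takes priority over every other lien.
Remaining liens by effective date: A (2020-09-11), F (2020-10-29), D (2022-01-08), C (2023-01-16), B (2023-06-22).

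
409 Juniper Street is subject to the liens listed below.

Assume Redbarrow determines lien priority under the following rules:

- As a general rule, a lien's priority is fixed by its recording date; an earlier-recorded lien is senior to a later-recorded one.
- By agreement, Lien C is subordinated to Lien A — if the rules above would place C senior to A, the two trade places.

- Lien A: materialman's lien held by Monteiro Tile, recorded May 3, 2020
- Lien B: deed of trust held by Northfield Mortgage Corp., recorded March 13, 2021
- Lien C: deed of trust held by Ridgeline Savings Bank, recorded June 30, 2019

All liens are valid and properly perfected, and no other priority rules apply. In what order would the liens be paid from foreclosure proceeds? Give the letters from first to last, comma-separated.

A, C, B

Ordering by effective date: C (June 30, 2019), A (May 3, 2020), B (March 13, 2021).
C would otherwise be senior to A, so under the subordination agreement C and A exchange positions.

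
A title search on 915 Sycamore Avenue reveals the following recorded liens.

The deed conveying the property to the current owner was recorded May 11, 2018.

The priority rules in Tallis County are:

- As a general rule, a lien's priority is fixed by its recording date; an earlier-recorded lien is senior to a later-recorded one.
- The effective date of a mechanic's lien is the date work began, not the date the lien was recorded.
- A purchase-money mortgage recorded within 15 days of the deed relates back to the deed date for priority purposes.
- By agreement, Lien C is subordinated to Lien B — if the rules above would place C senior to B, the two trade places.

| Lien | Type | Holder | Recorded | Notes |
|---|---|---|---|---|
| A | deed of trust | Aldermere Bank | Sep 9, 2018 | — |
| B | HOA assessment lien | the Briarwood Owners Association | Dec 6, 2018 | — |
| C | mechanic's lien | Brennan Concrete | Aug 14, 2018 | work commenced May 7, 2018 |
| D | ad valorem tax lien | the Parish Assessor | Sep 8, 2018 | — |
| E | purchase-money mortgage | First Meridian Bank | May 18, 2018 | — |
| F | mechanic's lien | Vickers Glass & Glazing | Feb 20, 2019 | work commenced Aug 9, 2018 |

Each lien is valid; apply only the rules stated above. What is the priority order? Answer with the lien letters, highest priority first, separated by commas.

B, E, F, D, A, C

First, effective dates: C is treated as recorded May 7, 2018, the work-commencement date; E's effective date is the deed date, May 11, 2018; F's effective date is Aug 9, 2018, when work began.
Ordering by effective date: C (May 7, 2018), E (May 11, 2018), F (Aug 9, 2018), D (Sep 8, 2018), A (Sep 9, 2018), B (Dec 6, 2018).
C would otherwise be senior to B, so under the subordination agreement C and B exchange positions.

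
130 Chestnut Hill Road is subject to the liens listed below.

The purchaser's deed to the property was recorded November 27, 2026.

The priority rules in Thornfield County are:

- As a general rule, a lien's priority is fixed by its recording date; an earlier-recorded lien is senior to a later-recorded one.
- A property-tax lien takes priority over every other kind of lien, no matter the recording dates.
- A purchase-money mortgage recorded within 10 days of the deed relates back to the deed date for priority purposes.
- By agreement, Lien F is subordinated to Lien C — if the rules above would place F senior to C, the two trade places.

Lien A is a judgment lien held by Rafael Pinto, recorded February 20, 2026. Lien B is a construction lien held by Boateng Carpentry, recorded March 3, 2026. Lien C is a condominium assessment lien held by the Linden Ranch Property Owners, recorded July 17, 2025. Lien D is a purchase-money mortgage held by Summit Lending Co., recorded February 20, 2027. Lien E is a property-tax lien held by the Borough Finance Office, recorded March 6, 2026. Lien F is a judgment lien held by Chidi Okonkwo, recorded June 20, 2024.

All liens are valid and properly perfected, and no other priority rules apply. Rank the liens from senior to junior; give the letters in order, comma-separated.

Effective dates after the stated exceptions: D was recorded 85 days after the deed, outside the 10-day window, so it keeps its recording date.
E is a property-tax lien, so it outranks all other liens regardless of date.
Remaining liens by effective date: F (June 20, 2024), C (July 17, 2025), A (February 20, 2026), B (March 3, 2026), D (February 20, 2027).
F would otherwise be senior to C, so under the subordination agreement F and C exchange positions.

E, C, F, A, B, D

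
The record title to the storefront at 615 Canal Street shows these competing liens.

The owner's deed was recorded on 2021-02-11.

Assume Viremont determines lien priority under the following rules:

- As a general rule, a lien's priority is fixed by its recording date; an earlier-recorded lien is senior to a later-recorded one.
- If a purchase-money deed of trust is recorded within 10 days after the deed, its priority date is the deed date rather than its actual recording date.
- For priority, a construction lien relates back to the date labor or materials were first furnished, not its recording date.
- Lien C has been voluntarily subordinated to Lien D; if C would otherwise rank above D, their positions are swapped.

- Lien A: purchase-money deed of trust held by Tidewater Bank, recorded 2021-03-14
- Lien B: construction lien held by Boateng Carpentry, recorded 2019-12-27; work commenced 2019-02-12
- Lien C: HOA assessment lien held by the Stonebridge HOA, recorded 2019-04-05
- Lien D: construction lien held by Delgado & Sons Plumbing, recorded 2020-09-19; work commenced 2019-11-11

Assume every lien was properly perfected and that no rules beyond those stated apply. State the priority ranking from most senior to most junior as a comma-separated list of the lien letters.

B, D, C, A

First, effective dates: A was recorded 31 days after the deed, outside the 10-day window, so it keeps its recording date; B is treated as recorded 2019-02-12, the work-commencement date; D's effective date is 2019-11-11, when work began.
Sorted by effective date: B (2019-02-12), C (2019-04-05), D (2019-11-11), A (2021-03-14).
C would otherwise be senior to D, so under the subordination agreement C and D exchange positions.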